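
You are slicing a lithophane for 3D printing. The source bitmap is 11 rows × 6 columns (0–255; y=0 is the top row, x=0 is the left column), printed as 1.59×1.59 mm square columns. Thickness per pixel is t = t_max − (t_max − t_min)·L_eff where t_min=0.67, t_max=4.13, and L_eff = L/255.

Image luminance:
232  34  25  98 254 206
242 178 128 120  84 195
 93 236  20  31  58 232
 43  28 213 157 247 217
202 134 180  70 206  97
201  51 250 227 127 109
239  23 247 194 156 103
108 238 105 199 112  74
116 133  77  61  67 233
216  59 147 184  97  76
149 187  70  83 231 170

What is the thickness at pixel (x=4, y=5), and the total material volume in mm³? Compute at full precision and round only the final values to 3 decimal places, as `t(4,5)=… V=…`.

span = t_max - t_min = 4.13 - 0.67 = 3.460
L(4,5) = 127, L_eff = 127/255 = 0.498039
t(4,5) = 4.13 - 3.460·0.498039 = 2.407
Σt over all 11·6 pixels = 926414/6375 ≈ 145.3198431
V = pitch²·Σt = 1.59²·926414/6375 = 367.383

t(4,5)=2.407 V=367.383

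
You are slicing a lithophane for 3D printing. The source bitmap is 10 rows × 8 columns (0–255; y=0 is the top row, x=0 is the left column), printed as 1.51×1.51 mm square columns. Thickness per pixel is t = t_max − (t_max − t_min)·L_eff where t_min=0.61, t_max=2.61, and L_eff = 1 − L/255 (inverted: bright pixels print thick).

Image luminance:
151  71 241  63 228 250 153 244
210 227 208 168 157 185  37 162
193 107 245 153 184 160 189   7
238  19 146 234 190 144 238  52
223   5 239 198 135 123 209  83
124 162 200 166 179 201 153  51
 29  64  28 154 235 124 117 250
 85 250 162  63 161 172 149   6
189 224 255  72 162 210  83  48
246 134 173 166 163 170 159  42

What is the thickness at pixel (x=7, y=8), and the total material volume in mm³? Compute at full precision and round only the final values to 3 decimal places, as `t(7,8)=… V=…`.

t(7,8)=0.986 V=330.337

span = t_max - t_min = 2.61 - 0.61 = 2.000
L(7,8) = 48, L_eff = 1 - 48/255 = 0.811765 (inverted)
t(7,8) = 2.61 - 2.000·0.811765 = 0.986
Σt over all 10·8 pixels = 36944/255 ≈ 144.8784314
V = pitch²·Σt = 1.51²·36944/255 = 330.337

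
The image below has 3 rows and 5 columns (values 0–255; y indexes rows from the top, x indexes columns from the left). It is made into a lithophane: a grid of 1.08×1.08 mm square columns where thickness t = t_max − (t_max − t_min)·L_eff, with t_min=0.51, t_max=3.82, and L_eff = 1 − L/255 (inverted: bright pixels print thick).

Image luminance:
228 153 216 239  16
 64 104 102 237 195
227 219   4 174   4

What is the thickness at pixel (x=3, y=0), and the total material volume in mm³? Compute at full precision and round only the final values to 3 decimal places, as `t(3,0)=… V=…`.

span = t_max - t_min = 3.82 - 0.51 = 3.310
L(3,0) = 239, L_eff = 1 - 239/255 = 0.062745 (inverted)
t(3,0) = 3.82 - 3.310·0.062745 = 3.612
Σt over all 3·5 pixels = 917317/25500 ≈ 35.9732157
V = pitch²·Σt = 1.08²·917317/25500 = 41.959

t(3,0)=3.612 V=41.959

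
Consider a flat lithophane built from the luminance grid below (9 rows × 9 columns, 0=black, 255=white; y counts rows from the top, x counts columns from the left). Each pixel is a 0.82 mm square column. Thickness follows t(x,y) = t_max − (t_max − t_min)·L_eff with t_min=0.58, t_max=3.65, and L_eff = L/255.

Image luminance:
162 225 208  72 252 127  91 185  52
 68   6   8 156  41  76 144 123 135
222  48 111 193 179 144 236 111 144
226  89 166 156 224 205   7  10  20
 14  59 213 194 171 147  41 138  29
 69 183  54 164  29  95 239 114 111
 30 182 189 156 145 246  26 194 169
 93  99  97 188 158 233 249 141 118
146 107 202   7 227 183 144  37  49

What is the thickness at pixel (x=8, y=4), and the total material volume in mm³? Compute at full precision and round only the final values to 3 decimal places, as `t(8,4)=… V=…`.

span = t_max - t_min = 3.65 - 0.58 = 3.070
L(8,4) = 29, L_eff = 29/255 = 0.113725
t(8,4) = 3.65 - 3.070·0.113725 = 3.301
Σt over all 9·9 pixels = 1078817/6375 ≈ 169.2261961
V = pitch²·Σt = 0.82²·1078817/6375 = 113.788

t(8,4)=3.301 V=113.788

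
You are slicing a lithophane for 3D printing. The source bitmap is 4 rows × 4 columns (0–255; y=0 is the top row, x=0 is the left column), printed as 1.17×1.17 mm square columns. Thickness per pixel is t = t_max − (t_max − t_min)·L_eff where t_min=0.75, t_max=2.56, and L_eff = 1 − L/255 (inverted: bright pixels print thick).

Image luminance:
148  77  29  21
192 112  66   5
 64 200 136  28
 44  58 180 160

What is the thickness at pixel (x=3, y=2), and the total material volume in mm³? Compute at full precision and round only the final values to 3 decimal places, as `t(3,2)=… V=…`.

span = t_max - t_min = 2.56 - 0.75 = 1.810
L(3,2) = 28, L_eff = 1 - 28/255 = 0.890196 (inverted)
t(3,2) = 2.56 - 1.810·0.890196 = 0.949
Σt over all 4·4 pixels = 29056/1275 ≈ 22.7890196
V = pitch²·Σt = 1.17²·29056/1275 = 31.196

t(3,2)=0.949 V=31.196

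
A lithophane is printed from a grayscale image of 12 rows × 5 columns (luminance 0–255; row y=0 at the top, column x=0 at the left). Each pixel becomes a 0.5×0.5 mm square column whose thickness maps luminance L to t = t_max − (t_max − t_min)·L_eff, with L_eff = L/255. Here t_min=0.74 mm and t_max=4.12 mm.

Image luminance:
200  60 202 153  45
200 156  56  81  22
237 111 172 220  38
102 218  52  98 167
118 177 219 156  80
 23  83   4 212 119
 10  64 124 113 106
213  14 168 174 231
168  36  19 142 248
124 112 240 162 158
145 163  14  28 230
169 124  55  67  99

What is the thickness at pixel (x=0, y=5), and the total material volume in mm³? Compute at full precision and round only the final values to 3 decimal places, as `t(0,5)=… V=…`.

span = t_max - t_min = 4.12 - 0.74 = 3.380
L(0,5) = 23, L_eff = 23/255 = 0.090196
t(0,5) = 4.12 - 3.380·0.090196 = 3.815
Σt over all 12·5 pixels = 1884131/12750 ≈ 147.7749804
V = pitch²·Σt = 0.5²·1884131/12750 = 36.944

t(0,5)=3.815 V=36.944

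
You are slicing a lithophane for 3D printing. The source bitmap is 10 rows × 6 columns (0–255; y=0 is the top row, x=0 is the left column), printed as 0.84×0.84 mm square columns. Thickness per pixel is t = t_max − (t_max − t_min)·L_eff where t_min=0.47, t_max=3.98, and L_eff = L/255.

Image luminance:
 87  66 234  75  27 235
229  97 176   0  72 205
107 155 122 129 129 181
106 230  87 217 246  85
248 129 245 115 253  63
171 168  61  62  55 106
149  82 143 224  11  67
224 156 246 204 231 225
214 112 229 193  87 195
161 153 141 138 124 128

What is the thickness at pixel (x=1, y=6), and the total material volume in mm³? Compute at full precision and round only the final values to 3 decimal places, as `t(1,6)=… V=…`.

t(1,6)=2.851 V=82.931

span = t_max - t_min = 3.98 - 0.47 = 3.510
L(1,6) = 82, L_eff = 82/255 = 0.321569
t(1,6) = 3.98 - 3.510·0.321569 = 2.851
Σt over all 10·6 pixels = 99903/850 ≈ 117.5329412
V = pitch²·Σt = 0.84²·99903/850 = 82.931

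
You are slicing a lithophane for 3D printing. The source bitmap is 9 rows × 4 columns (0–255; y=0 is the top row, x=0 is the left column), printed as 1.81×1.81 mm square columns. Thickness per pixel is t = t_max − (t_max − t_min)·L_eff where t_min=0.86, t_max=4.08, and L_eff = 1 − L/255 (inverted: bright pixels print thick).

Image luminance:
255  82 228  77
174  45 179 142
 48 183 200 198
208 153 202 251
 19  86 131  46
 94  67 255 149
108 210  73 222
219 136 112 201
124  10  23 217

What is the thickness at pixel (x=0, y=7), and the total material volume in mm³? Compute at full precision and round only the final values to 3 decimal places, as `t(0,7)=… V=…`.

span = t_max - t_min = 4.08 - 0.86 = 3.220
L(0,7) = 219, L_eff = 1 - 219/255 = 0.141176 (inverted)
t(0,7) = 4.08 - 3.220·0.141176 = 3.625
Σt over all 9·4 pixels = 406729/4250 ≈ 95.7009412
V = pitch²·Σt = 1.81²·406729/4250 = 313.526

t(0,7)=3.625 V=313.526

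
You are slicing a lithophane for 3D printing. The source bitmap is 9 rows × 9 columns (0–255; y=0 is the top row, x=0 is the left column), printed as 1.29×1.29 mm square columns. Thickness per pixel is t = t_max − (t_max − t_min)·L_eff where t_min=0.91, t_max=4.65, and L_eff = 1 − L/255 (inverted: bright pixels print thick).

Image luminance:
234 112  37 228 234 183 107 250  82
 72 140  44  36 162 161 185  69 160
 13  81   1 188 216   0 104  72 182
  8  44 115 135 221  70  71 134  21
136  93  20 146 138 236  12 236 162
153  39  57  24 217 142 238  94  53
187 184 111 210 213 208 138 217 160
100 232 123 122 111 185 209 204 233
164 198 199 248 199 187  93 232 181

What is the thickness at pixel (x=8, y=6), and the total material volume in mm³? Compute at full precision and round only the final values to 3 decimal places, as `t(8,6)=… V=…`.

t(8,6)=3.257 V=396.407

span = t_max - t_min = 4.65 - 0.91 = 3.740
L(8,6) = 160, L_eff = 1 - 160/255 = 0.372549 (inverted)
t(8,6) = 4.65 - 3.740·0.372549 = 3.257
Σt over all 9·9 pixels = 357317/1500 ≈ 238.2113333
V = pitch²·Σt = 1.29²·357317/1500 = 396.407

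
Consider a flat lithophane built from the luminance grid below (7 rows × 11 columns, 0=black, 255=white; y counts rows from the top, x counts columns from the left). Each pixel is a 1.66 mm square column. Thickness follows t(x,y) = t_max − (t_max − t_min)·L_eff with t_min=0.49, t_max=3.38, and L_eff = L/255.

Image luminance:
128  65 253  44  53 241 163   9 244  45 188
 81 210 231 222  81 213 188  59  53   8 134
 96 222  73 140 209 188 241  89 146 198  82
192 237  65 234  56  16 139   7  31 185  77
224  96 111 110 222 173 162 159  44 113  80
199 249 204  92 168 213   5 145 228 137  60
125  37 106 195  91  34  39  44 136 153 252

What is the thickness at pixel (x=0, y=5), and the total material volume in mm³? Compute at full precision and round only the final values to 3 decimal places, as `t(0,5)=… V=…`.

span = t_max - t_min = 3.38 - 0.49 = 2.890
L(0,5) = 199, L_eff = 199/255 = 0.780392
t(0,5) = 3.38 - 2.890·0.780392 = 1.125
Σt over all 7·11 pixels = 144.184
V = pitch²·Σt = 1.66²·144.184 = 397.313

t(0,5)=1.125 V=397.313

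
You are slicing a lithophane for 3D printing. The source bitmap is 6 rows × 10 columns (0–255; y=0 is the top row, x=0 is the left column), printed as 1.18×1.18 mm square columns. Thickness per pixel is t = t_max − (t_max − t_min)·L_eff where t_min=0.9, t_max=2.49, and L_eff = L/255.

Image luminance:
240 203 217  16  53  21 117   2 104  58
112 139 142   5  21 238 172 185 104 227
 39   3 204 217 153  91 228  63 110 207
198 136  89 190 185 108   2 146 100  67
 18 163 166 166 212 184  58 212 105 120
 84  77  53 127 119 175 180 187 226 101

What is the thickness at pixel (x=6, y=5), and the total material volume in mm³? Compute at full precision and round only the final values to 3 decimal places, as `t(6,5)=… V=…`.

t(6,5)=1.368 V=141.650

span = t_max - t_min = 2.49 - 0.9 = 1.590
L(6,5) = 180, L_eff = 180/255 = 0.705882
t(6,5) = 2.49 - 1.590·0.705882 = 1.368
Σt over all 6·10 pixels = 172943/1700 ≈ 101.7311765
V = pitch²·Σt = 1.18²·172943/1700 = 141.650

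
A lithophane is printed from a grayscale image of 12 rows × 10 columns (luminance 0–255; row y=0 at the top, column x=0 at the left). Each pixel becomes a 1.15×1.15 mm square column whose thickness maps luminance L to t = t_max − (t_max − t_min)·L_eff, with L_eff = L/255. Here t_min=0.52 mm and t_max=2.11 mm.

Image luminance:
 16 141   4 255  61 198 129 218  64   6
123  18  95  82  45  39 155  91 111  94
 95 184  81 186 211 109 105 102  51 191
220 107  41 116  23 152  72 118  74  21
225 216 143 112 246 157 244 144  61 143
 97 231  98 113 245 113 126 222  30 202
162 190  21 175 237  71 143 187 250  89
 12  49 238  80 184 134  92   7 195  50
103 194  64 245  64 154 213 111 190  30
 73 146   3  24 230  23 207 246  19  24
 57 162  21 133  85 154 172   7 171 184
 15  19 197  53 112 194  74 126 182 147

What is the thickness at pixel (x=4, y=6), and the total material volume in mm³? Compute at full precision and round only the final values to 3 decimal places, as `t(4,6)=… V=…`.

span = t_max - t_min = 2.11 - 0.52 = 1.590
L(4,6) = 237, L_eff = 237/255 = 0.929412
t(4,6) = 2.11 - 1.590·0.929412 = 0.632
Σt over all 12·10 pixels = 690101/4250 ≈ 162.3767059
V = pitch²·Σt = 1.15²·690101/4250 = 214.743

t(4,6)=0.632 V=214.743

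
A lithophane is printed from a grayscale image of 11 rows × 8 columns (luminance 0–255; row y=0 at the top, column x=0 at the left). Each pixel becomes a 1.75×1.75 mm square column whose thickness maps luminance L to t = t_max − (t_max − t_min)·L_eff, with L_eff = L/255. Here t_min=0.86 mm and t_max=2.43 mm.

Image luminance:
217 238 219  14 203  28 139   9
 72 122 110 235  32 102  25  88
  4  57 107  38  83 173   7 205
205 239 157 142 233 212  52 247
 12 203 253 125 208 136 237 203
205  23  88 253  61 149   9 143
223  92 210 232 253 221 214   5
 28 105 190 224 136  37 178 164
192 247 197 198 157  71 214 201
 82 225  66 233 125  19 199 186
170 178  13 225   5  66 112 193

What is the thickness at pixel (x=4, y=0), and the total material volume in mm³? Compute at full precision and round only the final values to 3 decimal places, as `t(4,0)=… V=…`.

t(4,0)=1.180 V=420.927

span = t_max - t_min = 2.43 - 0.86 = 1.570
L(4,0) = 203, L_eff = 203/255 = 0.796078
t(4,0) = 2.43 - 1.570·0.796078 = 1.180
Σt over all 11·8 pixels = 292072/2125 ≈ 137.4456471
V = pitch²·Σt = 1.75²·292072/2125 = 420.927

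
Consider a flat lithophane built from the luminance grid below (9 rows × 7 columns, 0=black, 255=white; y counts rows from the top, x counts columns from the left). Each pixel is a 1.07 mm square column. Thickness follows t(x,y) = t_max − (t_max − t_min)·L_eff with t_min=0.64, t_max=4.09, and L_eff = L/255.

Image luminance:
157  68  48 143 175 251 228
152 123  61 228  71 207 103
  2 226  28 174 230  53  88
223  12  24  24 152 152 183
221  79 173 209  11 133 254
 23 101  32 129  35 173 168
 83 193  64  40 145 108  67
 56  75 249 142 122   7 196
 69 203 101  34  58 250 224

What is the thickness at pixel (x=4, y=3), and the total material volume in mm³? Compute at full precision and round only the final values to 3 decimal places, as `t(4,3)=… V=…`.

span = t_max - t_min = 4.09 - 0.64 = 3.450
L(4,3) = 152, L_eff = 152/255 = 0.596078
t(4,3) = 4.09 - 3.450·0.596078 = 2.034
Σt over all 9·7 pixels = 12917/85 ≈ 151.9647059
V = pitch²·Σt = 1.07²·12917/85 = 173.984

t(4,3)=2.034 V=173.984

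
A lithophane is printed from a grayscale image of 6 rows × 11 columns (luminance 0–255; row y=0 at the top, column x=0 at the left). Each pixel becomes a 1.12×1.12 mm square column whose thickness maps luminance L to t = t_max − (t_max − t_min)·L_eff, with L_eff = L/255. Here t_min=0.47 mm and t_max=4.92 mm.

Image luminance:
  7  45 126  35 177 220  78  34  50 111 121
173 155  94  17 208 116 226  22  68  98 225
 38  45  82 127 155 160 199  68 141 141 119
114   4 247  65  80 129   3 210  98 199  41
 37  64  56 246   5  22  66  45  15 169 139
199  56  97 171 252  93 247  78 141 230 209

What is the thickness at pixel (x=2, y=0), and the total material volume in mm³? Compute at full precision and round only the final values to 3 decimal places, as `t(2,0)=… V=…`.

t(2,0)=2.721 V=242.975

span = t_max - t_min = 4.92 - 0.47 = 4.450
L(2,0) = 126, L_eff = 126/255 = 0.494118
t(2,0) = 4.92 - 4.450·0.494118 = 2.721
Σt over all 6·11 pixels = 49393/255 ≈ 193.6980392
V = pitch²·Σt = 1.12²·49393/255 = 242.975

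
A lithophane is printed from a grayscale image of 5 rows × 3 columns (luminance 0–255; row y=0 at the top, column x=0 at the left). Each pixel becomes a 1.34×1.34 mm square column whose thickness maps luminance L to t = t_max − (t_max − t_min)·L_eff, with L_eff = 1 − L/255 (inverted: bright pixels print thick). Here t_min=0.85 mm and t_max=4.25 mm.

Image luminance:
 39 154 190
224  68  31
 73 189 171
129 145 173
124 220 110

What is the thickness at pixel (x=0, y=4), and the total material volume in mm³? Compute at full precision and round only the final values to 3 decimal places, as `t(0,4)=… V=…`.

span = t_max - t_min = 4.25 - 0.85 = 3.400
L(0,4) = 124, L_eff = 1 - 124/255 = 0.513725 (inverted)
t(0,4) = 4.25 - 3.400·0.513725 = 2.503
Σt over all 5·3 pixels = 39.95
V = pitch²·Σt = 1.34²·39.95 = 71.734

t(0,4)=2.503 V=71.734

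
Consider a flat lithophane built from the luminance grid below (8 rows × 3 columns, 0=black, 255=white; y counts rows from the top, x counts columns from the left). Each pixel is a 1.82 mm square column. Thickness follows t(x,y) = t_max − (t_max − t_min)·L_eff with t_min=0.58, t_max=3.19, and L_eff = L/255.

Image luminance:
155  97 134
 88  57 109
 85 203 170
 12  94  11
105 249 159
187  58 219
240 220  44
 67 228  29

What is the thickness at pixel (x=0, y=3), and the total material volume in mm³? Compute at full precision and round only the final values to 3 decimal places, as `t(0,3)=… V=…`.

t(0,3)=3.067 V=151.209

span = t_max - t_min = 3.19 - 0.58 = 2.610
L(0,3) = 12, L_eff = 12/255 = 0.047059
t(0,3) = 3.19 - 2.610·0.047059 = 3.067
Σt over all 8·3 pixels = 19401/425 ≈ 45.6494118
V = pitch²·Σt = 1.82²·19401/425 = 151.209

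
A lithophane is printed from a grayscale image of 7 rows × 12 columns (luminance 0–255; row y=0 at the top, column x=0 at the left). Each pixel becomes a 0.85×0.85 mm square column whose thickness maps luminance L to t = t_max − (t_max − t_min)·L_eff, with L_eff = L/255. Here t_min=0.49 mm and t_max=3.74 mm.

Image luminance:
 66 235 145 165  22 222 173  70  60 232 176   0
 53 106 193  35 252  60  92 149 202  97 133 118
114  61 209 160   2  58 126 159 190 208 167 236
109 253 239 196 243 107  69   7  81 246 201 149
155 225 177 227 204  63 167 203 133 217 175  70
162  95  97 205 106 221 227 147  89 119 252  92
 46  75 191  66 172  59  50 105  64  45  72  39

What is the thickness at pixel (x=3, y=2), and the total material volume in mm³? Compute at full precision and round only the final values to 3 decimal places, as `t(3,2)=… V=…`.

span = t_max - t_min = 3.74 - 0.49 = 3.250
L(3,2) = 160, L_eff = 160/255 = 0.627451
t(3,2) = 3.74 - 3.250·0.627451 = 1.701
Σt over all 7·12 pixels = 25219/150 ≈ 168.1266667
V = pitch²·Σt = 0.85²·25219/150 = 121.472

t(3,2)=1.701 V=121.472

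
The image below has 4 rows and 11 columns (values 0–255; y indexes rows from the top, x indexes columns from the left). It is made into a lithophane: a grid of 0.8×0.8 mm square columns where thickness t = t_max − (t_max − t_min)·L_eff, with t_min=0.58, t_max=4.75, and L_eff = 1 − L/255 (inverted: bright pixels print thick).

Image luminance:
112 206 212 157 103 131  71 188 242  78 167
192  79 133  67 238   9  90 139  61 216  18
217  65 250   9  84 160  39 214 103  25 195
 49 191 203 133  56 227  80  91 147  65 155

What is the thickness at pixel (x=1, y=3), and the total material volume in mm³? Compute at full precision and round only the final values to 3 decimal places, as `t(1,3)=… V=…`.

span = t_max - t_min = 4.75 - 0.58 = 4.170
L(1,3) = 191, L_eff = 1 - 191/255 = 0.250980 (inverted)
t(1,3) = 4.75 - 4.170·0.250980 = 3.703
Σt over all 4·11 pixels = 1004633/8500 ≈ 118.1921176
V = pitch²·Σt = 0.8²·1004633/8500 = 75.643

t(1,3)=3.703 V=75.643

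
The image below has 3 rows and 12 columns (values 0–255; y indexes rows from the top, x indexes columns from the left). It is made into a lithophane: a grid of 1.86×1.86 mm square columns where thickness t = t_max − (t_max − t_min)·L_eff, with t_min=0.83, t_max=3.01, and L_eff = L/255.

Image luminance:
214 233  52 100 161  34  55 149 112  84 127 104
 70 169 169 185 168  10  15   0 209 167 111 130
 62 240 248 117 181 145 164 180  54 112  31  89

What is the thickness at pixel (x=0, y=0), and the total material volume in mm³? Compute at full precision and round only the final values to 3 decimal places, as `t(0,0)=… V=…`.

span = t_max - t_min = 3.01 - 0.83 = 2.180
L(0,0) = 214, L_eff = 214/255 = 0.839216
t(0,0) = 3.01 - 2.180·0.839216 = 1.181
Σt over all 3·12 pixels = 896431/12750 ≈ 70.3083137
V = pitch²·Σt = 1.86²·896431/12750 = 243.239

t(0,0)=1.181 V=243.239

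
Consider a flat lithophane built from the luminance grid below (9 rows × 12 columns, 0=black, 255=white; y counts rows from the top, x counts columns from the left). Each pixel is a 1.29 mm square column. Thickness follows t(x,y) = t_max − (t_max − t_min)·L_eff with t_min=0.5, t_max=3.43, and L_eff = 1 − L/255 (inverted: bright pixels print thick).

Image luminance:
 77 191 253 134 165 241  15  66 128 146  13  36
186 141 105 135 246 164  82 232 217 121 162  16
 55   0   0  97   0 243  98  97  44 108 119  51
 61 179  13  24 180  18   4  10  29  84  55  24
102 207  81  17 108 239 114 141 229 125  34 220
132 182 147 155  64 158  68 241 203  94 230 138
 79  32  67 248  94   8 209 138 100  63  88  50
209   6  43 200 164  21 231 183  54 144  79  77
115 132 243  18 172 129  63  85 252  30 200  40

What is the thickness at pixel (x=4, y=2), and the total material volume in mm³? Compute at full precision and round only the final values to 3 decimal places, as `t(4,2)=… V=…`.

span = t_max - t_min = 3.43 - 0.5 = 2.930
L(4,2) = 0, L_eff = 1 - 0/255 = 1.000000 (inverted)
t(4,2) = 3.43 - 2.930·1.000000 = 0.500
Σt over all 9·12 pixels = 83308/425 ≈ 196.0188235
V = pitch²·Σt = 1.29²·83308/425 = 326.195

t(4,2)=0.500 V=326.195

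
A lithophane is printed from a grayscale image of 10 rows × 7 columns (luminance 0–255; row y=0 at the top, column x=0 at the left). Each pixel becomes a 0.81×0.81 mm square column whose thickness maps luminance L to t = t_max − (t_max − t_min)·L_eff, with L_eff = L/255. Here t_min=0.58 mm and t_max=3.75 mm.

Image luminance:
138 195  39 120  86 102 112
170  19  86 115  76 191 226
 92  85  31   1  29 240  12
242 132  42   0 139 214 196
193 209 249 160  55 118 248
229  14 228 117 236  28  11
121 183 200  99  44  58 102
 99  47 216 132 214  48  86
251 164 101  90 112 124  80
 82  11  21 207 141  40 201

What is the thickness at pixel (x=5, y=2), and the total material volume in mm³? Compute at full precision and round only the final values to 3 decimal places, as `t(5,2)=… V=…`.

t(5,2)=0.766 V=102.907

span = t_max - t_min = 3.75 - 0.58 = 3.170
L(5,2) = 240, L_eff = 240/255 = 0.941176
t(5,2) = 3.75 - 3.170·0.941176 = 0.766
Σt over all 10·7 pixels = 1333189/8500 ≈ 156.8457647
V = pitch²·Σt = 0.81²·1333189/8500 = 102.907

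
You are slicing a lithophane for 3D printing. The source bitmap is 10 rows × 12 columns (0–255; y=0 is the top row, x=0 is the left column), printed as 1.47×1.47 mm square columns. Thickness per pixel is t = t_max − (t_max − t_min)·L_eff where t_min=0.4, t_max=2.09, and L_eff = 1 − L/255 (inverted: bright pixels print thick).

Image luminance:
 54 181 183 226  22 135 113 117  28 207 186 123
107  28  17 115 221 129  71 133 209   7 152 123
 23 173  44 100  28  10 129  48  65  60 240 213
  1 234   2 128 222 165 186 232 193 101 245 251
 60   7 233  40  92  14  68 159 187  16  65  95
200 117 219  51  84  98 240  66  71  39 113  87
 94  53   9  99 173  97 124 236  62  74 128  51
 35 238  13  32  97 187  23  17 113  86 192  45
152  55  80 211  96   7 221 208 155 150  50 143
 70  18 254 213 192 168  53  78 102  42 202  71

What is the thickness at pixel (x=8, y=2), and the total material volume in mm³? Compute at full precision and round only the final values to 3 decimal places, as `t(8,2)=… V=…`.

t(8,2)=0.831 V=299.495

span = t_max - t_min = 2.09 - 0.4 = 1.690
L(8,2) = 65, L_eff = 1 - 65/255 = 0.745098 (inverted)
t(8,2) = 2.09 - 1.690·0.745098 = 0.831
Σt over all 10·12 pixels = 353423/2550 ≈ 138.5972549
V = pitch²·Σt = 1.47²·353423/2550 = 299.495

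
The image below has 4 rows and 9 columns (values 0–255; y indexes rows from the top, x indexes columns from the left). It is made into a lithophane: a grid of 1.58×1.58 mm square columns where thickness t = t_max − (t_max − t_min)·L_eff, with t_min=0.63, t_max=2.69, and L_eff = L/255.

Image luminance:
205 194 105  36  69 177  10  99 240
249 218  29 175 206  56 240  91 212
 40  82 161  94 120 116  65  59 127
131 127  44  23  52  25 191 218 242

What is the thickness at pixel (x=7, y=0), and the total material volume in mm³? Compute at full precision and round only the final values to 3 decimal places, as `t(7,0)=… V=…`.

t(7,0)=1.890 V=150.435

span = t_max - t_min = 2.69 - 0.63 = 2.060
L(7,0) = 99, L_eff = 99/255 = 0.388235
t(7,0) = 2.69 - 2.060·0.388235 = 1.890
Σt over all 4·9 pixels = 384163/6375 ≈ 60.2608627
V = pitch²·Σt = 1.58²·384163/6375 = 150.435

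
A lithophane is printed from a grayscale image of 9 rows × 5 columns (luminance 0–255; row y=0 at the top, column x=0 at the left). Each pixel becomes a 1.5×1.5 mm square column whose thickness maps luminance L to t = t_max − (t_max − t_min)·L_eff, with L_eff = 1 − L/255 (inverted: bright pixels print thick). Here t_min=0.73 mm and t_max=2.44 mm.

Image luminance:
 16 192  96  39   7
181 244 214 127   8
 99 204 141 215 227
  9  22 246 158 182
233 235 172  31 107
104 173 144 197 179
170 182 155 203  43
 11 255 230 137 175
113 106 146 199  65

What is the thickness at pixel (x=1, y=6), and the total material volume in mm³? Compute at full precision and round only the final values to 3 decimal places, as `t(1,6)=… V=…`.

span = t_max - t_min = 2.44 - 0.73 = 1.710
L(1,6) = 182, L_eff = 1 - 182/255 = 0.286275 (inverted)
t(1,6) = 2.44 - 1.710·0.286275 = 1.950
Σt over all 9·5 pixels = 75.714
V = pitch²·Σt = 1.5²·75.714 = 170.357

t(1,6)=1.950 V=170.357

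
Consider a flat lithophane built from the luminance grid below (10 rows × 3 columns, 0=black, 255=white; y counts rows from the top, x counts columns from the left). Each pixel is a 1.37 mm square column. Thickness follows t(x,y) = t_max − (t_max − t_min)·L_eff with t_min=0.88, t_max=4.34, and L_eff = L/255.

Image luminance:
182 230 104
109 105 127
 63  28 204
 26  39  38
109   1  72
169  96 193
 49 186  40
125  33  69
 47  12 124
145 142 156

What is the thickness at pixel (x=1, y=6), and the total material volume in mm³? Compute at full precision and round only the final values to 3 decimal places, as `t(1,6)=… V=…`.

span = t_max - t_min = 4.34 - 0.88 = 3.460
L(1,6) = 186, L_eff = 186/255 = 0.729412
t(1,6) = 4.34 - 3.460·0.729412 = 1.816
Σt over all 10·3 pixels = 1137071/12750 ≈ 89.1820392
V = pitch²·Σt = 1.37²·1137071/12750 = 167.386

t(1,6)=1.816 V=167.386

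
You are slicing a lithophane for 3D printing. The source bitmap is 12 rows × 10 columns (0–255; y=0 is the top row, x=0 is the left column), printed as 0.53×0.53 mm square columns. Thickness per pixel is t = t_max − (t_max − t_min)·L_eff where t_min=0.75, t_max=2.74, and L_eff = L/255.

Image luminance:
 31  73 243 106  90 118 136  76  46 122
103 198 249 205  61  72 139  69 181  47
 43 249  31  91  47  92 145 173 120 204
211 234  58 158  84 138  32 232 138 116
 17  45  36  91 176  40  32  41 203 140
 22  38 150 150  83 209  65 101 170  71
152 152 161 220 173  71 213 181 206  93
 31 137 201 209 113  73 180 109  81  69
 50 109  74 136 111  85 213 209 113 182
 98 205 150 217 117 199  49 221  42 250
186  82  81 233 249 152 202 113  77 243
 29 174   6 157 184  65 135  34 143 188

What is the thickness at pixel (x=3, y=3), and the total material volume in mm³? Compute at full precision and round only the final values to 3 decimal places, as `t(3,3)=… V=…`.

t(3,3)=1.507 V=58.976

span = t_max - t_min = 2.74 - 0.75 = 1.990
L(3,3) = 158, L_eff = 158/255 = 0.619608
t(3,3) = 2.74 - 1.990·0.619608 = 1.507
Σt over all 12·10 pixels = 5353829/25500 ≈ 209.9540784
V = pitch²·Σt = 0.53²·5353829/25500 = 58.976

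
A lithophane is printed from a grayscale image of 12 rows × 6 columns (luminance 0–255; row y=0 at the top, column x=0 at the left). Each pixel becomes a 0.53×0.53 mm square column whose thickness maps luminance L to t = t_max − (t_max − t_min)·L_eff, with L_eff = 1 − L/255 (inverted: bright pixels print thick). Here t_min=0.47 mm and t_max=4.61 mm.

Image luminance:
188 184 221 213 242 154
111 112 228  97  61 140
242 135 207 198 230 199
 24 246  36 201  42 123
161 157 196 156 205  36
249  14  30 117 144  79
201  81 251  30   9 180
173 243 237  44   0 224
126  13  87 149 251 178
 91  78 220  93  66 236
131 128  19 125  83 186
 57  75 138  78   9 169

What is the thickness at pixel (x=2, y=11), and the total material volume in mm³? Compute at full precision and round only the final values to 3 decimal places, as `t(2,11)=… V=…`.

t(2,11)=2.710 V=54.367

span = t_max - t_min = 4.61 - 0.47 = 4.140
L(2,11) = 138, L_eff = 1 - 138/255 = 0.458824 (inverted)
t(2,11) = 4.61 - 4.140·0.458824 = 2.710
Σt over all 12·6 pixels = 822573/4250 ≈ 193.5465882
V = pitch²·Σt = 0.53²·822573/4250 = 54.367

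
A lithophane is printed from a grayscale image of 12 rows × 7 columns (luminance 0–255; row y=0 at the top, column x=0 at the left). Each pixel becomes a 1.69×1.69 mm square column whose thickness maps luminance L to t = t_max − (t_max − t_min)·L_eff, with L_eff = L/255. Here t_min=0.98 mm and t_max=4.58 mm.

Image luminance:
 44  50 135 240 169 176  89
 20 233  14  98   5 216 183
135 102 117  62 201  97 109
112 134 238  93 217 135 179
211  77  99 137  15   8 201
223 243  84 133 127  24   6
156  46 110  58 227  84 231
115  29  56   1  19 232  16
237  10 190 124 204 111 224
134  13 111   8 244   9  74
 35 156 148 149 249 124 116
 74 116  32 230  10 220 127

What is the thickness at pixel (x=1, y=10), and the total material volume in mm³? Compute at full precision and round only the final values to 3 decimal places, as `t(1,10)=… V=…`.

t(1,10)=2.378 V=693.569

span = t_max - t_min = 4.58 - 0.98 = 3.600
L(1,10) = 156, L_eff = 156/255 = 0.611765
t(1,10) = 4.58 - 3.600·0.611765 = 2.378
Σt over all 12·7 pixels = 103206/425 ≈ 242.8376471
V = pitch²·Σt = 1.69²·103206/425 = 693.569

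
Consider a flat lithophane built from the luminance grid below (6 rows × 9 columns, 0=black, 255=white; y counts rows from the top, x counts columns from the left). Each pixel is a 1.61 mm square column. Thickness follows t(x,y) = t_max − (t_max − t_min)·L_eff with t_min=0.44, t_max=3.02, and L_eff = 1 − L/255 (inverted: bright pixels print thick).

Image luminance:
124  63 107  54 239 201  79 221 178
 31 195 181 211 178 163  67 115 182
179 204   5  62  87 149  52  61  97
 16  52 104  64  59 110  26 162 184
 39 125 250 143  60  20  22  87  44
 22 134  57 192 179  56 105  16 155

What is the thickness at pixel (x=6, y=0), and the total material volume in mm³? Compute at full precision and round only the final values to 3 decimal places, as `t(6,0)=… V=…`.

span = t_max - t_min = 3.02 - 0.44 = 2.580
L(6,0) = 79, L_eff = 1 - 79/255 = 0.690196 (inverted)
t(6,0) = 3.02 - 2.580·0.690196 = 1.239
Σt over all 6·9 pixels = 178802/2125 ≈ 84.1421176
V = pitch²·Σt = 1.61²·178802/2125 = 218.105

t(6,0)=1.239 V=218.105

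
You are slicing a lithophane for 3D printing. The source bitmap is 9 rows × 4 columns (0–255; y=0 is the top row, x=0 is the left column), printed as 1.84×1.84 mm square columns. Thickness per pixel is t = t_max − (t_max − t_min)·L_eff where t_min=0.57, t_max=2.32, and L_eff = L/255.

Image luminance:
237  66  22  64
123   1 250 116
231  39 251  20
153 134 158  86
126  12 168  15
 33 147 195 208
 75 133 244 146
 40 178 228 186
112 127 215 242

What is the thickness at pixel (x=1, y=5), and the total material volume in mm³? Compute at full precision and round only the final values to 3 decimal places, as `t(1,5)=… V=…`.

t(1,5)=1.311 V=171.681

span = t_max - t_min = 2.32 - 0.57 = 1.750
L(1,5) = 147, L_eff = 147/255 = 0.576471
t(1,5) = 2.32 - 1.750·0.576471 = 1.311
Σt over all 9·4 pixels = 258617/5100 ≈ 50.7092157
V = pitch²·Σt = 1.84²·258617/5100 = 171.681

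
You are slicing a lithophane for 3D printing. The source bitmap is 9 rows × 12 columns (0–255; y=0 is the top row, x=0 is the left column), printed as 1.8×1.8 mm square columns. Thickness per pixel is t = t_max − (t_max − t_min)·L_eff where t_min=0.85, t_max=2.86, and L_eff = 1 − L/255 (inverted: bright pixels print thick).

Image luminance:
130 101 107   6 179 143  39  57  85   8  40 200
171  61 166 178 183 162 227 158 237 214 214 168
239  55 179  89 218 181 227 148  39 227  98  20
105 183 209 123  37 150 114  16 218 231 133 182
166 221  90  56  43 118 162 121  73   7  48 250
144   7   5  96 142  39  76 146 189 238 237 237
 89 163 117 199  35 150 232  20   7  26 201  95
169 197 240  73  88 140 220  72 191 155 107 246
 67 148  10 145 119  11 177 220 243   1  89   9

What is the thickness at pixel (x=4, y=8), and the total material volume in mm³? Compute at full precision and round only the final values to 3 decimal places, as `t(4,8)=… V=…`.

span = t_max - t_min = 2.86 - 0.85 = 2.010
L(4,8) = 119, L_eff = 1 - 119/255 = 0.533333 (inverted)
t(4,8) = 2.86 - 2.010·0.533333 = 1.788
Σt over all 9·12 pixels = 1720779/8500 ≈ 202.4445882
V = pitch²·Σt = 1.8²·1720779/8500 = 655.920

t(4,8)=1.788 V=655.920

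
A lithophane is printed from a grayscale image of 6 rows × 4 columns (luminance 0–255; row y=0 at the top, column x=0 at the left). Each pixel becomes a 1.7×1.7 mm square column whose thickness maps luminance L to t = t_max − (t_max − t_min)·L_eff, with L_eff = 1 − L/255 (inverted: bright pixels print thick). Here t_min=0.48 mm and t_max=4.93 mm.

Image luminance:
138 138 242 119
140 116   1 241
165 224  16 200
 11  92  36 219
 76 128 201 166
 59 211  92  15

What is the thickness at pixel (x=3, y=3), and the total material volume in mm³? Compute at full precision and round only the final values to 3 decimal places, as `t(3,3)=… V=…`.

span = t_max - t_min = 4.93 - 0.48 = 4.450
L(3,3) = 219, L_eff = 1 - 219/255 = 0.141176 (inverted)
t(3,3) = 4.93 - 4.450·0.141176 = 4.302
Σt over all 6·4 pixels = 164923/2550 ≈ 64.6756863
V = pitch²·Σt = 1.7²·164923/2550 = 186.913

t(3,3)=4.302 V=186.913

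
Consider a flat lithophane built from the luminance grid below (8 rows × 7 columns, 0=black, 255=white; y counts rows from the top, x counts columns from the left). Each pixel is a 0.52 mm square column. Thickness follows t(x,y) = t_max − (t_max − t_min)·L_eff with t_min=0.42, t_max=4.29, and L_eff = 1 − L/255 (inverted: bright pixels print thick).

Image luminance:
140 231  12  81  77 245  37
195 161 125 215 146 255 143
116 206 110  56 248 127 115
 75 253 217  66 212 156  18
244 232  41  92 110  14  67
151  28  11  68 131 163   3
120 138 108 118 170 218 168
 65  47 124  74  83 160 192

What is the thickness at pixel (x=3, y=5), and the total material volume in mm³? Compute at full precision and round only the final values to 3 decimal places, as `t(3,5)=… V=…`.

span = t_max - t_min = 4.29 - 0.42 = 3.870
L(3,5) = 68, L_eff = 1 - 68/255 = 0.733333 (inverted)
t(3,5) = 4.29 - 3.870·0.733333 = 1.452
Σt over all 8·7 pixels = 562941/4250 ≈ 132.4567059
V = pitch²·Σt = 0.52²·562941/4250 = 35.816

t(3,5)=1.452 V=35.816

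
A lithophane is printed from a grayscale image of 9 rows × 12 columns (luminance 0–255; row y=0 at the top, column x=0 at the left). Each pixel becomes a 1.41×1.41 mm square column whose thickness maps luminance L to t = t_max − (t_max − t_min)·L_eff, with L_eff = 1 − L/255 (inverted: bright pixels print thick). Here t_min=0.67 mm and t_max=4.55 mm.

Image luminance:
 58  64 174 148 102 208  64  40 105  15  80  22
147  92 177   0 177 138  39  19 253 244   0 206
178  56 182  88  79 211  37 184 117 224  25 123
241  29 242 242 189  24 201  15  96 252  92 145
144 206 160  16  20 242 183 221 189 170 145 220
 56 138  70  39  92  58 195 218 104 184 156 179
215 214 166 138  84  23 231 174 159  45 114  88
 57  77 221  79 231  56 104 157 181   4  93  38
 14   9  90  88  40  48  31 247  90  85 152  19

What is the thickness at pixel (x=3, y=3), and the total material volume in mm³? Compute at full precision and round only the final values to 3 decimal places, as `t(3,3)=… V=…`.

t(3,3)=4.352 V=540.471

span = t_max - t_min = 4.55 - 0.67 = 3.880
L(3,3) = 242, L_eff = 1 - 242/255 = 0.050980 (inverted)
t(3,3) = 4.55 - 3.880·0.050980 = 4.352
Σt over all 9·12 pixels = 1733062/6375 ≈ 271.8528627
V = pitch²·Σt = 1.41²·1733062/6375 = 540.471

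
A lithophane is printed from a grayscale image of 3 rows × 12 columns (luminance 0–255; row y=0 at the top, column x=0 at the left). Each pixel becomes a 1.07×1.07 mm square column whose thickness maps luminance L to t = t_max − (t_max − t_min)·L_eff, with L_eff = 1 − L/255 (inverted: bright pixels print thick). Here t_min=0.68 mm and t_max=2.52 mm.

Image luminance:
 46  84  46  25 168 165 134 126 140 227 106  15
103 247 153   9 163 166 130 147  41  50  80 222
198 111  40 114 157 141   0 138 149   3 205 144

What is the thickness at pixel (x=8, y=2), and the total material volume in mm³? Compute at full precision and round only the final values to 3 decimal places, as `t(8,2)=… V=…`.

span = t_max - t_min = 2.52 - 0.68 = 1.840
L(8,2) = 149, L_eff = 1 - 149/255 = 0.415686 (inverted)
t(8,2) = 2.52 - 1.840·0.415686 = 1.755
Σt over all 3·12 pixels = 348938/6375 ≈ 54.7353725
V = pitch²·Σt = 1.07²·348938/6375 = 62.667

t(8,2)=1.755 V=62.667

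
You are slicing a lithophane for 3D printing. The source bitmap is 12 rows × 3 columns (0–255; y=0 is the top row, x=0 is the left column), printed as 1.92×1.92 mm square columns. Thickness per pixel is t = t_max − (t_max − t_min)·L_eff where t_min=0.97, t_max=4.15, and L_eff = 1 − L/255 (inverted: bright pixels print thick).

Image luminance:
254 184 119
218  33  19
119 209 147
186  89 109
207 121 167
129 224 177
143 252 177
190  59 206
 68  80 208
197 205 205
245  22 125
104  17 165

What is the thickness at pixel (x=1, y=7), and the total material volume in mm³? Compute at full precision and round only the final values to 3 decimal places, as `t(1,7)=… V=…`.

span = t_max - t_min = 4.15 - 0.97 = 3.180
L(1,7) = 59, L_eff = 1 - 59/255 = 0.768627 (inverted)
t(1,7) = 4.15 - 3.180·0.768627 = 1.706
Σt over all 12·3 pixels = 433497/4250 ≈ 101.9992941
V = pitch²·Σt = 1.92²·433497/4250 = 376.010

t(1,7)=1.706 V=376.010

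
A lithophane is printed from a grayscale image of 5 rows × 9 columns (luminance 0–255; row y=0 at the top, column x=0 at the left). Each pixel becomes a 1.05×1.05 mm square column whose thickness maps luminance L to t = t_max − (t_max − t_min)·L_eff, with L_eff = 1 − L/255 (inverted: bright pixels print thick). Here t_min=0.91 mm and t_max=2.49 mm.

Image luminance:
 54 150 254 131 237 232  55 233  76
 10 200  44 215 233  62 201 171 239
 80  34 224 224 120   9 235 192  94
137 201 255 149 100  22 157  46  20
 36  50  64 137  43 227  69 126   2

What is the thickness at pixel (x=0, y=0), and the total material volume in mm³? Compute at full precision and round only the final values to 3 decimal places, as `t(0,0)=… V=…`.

span = t_max - t_min = 2.49 - 0.91 = 1.580
L(0,0) = 54, L_eff = 1 - 54/255 = 0.788235 (inverted)
t(0,0) = 2.49 - 1.580·0.788235 = 1.245
Σt over all 5·9 pixels = 26247/340 ≈ 77.1970588
V = pitch²·Σt = 1.05²·26247/340 = 85.110

t(0,0)=1.245 V=85.110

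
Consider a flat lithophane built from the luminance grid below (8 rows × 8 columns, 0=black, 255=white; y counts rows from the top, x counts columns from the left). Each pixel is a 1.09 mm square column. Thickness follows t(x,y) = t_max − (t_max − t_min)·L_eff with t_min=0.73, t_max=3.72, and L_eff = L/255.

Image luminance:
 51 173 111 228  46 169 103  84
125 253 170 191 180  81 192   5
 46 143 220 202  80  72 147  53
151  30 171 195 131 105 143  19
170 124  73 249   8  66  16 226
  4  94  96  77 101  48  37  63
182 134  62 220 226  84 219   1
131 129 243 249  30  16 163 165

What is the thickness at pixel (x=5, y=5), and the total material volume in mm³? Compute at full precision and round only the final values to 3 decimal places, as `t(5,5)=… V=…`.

span = t_max - t_min = 3.72 - 0.73 = 2.990
L(5,5) = 48, L_eff = 48/255 = 0.188235
t(5,5) = 3.72 - 2.990·0.188235 = 3.157
Σt over all 8·8 pixels = 312168/2125 ≈ 146.9025882
V = pitch²·Σt = 1.09²·312168/2125 = 174.535

t(5,5)=3.157 V=174.535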